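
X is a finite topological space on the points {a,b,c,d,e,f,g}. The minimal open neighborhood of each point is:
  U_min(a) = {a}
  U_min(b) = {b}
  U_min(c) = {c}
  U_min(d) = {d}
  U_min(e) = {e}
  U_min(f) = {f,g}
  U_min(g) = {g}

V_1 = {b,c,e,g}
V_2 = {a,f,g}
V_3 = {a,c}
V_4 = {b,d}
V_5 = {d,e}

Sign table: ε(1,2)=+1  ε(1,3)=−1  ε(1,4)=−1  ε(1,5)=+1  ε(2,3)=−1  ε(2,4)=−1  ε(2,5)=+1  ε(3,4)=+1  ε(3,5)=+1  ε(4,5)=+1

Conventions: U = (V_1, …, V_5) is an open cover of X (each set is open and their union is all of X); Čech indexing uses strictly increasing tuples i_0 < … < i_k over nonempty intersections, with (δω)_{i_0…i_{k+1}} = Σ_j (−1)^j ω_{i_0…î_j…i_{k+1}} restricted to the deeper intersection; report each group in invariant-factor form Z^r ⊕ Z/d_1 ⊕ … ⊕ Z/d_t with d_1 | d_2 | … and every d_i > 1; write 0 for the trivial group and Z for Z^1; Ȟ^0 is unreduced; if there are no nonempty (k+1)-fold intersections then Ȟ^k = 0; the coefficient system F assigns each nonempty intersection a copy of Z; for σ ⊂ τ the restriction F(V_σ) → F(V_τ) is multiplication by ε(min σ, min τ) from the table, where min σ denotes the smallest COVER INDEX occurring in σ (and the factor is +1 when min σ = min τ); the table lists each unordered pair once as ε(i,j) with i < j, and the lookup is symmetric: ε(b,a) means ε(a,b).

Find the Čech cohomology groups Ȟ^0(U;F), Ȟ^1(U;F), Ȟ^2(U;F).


Ȟ^0 = 0,  Ȟ^1 = Z ⊕ Z/2,  Ȟ^2 = 0

intersection data:
  V12={g} V13={c} V14={b} V15={e} V23={a} V45={d}
C dims 5,6; δ0: rk 5, SNF 1^4·2
Ȟ^0 = (5 − 5) − 0 = 0, so Ȟ^0 ≅ 0
Ȟ^1 = (6 − 0) − 5 = 1 plus torsion [2], so Ȟ^1 ≅ Z ⊕ Z/2
Ȟ^2 = (0 − 0) − 0 = 0, so Ȟ^2 ≅ 0


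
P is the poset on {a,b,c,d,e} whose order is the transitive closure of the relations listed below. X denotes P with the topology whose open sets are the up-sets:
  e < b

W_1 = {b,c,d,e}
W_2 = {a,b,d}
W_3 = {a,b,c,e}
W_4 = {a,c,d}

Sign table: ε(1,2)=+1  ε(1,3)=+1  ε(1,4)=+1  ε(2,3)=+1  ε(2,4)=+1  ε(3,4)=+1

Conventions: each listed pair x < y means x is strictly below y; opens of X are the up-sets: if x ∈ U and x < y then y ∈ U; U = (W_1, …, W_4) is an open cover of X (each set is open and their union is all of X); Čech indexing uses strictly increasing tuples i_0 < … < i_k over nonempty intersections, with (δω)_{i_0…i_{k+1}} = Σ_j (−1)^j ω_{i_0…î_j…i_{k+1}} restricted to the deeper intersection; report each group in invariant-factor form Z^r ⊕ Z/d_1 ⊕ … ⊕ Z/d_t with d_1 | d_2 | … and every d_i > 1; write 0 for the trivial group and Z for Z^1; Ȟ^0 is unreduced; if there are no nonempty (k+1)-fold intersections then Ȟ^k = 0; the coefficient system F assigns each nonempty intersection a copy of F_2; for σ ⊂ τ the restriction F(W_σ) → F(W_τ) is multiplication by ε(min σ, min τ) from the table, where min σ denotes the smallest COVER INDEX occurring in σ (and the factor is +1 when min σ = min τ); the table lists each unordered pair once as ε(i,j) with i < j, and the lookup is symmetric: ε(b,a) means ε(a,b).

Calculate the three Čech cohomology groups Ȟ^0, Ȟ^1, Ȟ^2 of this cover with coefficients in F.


cover nerve:
  W12={b,d} W13={b,c,e} W14={c,d} W23={a,b} W24={a,d} W34={a,c}
  W123={b} W124={d} W134={c} W234={a}
C dims 4,6,4; δ0: rk_F2 3; δ1: rk_F2 3
Ȟ^0: (4−3)−0=1 ⇒ Z/2
Ȟ^1: (6−3)−3=0 ⇒ 0
Ȟ^2: (4−0)−3=1 ⇒ Z/2

Ȟ^0 ≅ Z/2, Ȟ^1 ≅ 0 and Ȟ^2 ≅ Z/2


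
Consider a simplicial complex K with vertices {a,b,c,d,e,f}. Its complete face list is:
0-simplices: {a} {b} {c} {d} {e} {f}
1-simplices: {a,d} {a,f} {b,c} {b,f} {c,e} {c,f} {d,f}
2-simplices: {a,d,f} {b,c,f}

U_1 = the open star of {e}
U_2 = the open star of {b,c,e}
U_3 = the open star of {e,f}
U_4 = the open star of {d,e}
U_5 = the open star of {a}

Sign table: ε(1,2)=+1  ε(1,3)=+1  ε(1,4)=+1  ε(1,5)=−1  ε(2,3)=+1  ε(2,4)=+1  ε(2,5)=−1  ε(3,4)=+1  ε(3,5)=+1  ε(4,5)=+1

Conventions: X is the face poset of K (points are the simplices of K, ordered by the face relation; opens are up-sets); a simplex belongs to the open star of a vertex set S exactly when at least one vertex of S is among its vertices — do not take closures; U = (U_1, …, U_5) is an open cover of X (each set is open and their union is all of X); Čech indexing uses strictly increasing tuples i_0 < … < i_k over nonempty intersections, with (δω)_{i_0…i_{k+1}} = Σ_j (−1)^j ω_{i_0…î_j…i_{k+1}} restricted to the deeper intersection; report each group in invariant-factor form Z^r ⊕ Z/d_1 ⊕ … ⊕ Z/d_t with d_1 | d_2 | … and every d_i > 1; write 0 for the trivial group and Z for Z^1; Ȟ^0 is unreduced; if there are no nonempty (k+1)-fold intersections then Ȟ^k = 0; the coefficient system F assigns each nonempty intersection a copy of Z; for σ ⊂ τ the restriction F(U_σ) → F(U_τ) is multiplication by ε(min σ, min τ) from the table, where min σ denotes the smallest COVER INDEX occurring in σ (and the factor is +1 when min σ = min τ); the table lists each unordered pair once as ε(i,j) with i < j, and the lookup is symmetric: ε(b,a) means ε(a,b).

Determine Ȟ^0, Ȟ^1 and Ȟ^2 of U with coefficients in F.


Ȟ^0 = Z,  Ȟ^1 = 0,  Ȟ^2 = 0

cover nerve:
  U1={{e},{c,e}} U2={{b},{c},{e},{b,c},{b,f},{c,e},{c,f},{b,c,f}} U3={{e},{f},{a,f},{b,f},{c,e},{c,f},{d,f},{a,d,f},{b,c,f}} U4={{d},{e},{a,d},{c,e},{d,f},{a,d,f}} U5={{a},{a,d},{a,f},{a,d,f}}
  U12={{e},{c,e}} U13={{e},{c,e}} U14={{e},{c,e}} U23={{e},{b,f},{c,e},{c,f},{b,c,f}} U24={{e},{c,e}} U34={{e},{c,e},{d,f},{a,d,f}} U35={{a,f},{a,d,f}} U45={{a,d},{a,d,f}}
  U123={{e},{c,e}} U124={{e},{c,e}} U134={{e},{c,e}} U234={{e},{c,e}} U345={{a,d,f}}
  U1234={{e},{c,e}}
C dims 5,8,5,1; δ0: rk 4, SNF 1^4; δ1: rk 4, SNF 1^4; δ2: rk 1, SNF 1^1
Ȟ^0: (5−4)−0=1 ⇒ Z
Ȟ^1: (8−4)−4=0 ⇒ 0
Ȟ^2: (5−1)−4=0 ⇒ 0


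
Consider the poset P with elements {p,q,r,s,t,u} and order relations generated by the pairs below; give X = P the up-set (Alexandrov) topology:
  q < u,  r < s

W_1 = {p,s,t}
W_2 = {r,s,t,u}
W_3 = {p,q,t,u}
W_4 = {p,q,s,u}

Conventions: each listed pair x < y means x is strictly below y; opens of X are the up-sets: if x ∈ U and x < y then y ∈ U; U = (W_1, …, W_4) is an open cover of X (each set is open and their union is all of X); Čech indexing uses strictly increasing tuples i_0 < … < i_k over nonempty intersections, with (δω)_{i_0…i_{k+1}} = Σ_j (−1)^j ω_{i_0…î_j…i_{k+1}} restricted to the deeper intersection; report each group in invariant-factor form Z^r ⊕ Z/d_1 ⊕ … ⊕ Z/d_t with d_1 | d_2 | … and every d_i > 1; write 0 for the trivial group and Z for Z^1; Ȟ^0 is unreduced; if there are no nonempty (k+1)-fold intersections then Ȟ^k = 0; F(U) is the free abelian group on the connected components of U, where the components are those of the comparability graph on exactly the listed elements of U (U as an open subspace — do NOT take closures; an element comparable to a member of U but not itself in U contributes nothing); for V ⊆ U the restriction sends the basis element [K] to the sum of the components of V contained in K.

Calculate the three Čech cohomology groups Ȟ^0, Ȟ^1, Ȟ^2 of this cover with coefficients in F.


cover nerve:
  W12={s,t} W13={p,t} W14={p,s} W23={t,u} W24={s,u} W34={p,q,u}
  W123={t} W124={s} W134={p} W234={u}
components per intersection:
  W1: {p} {s} {t}
  W2: {r,s} {t} {u}
  W3: {p} {q,u} {t}
  W4: {p} {q,u} {s}
  W12: {s} {t}
  W13: {p} {t}
  W14: {p} {s}
  W23: {t} {u}
  W24: {s} {u}
  W34: {p} {q,u}
  W123: {t}
  W124: {s}
  W134: {p}
  W234: {u}
C dims 12,12,4; δ0: rk 8, SNF 1^8; δ1: rk 4, SNF 1^4
Ȟ^0: (12−8)−0=4 ⇒ Z^4
Ȟ^1: (12−4)−8=0 ⇒ 0
Ȟ^2: (4−0)−4=0 ⇒ 0

Ȟ^0(U;F) ≅ Z^4, Ȟ^1(U;F) ≅ 0 and Ȟ^2(U;F) ≅ 0


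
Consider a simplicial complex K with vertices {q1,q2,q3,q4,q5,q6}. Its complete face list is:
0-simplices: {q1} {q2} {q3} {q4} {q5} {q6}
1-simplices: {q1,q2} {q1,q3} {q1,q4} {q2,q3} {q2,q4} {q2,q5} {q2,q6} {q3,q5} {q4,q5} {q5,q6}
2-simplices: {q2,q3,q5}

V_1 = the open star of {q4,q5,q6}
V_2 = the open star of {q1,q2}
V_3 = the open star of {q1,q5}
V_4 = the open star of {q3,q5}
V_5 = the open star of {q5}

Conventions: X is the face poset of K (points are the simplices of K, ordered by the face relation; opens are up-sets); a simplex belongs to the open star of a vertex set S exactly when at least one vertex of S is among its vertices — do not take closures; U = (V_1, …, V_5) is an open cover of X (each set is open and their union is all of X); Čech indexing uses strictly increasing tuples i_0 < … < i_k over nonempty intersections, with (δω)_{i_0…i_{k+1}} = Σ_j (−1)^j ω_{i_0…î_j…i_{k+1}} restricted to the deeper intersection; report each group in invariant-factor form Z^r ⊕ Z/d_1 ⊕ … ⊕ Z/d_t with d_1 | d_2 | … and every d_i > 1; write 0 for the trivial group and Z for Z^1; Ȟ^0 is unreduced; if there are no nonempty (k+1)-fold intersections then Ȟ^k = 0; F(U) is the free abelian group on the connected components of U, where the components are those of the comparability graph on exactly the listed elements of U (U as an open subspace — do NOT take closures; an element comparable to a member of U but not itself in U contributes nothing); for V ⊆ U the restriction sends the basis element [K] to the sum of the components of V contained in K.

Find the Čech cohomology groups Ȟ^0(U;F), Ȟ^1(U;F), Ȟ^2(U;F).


nonempty overlaps:
  V1={{q4},{q5},{q6},{q1,q4},{q2,q4},{q2,q5},{q2,q6},{q3,q5},{q4,q5},{q5,q6},{q2,q3,q5}} V2={{q1},{q2},{q1,q2},{q1,q3},{q1,q4},{q2,q3},{q2,q4},{q2,q5},{q2,q6},{q2,q3,q5}} V3={{q1},{q5},{q1,q2},{q1,q3},{q1,q4},{q2,q5},{q3,q5},{q4,q5},{q5,q6},{q2,q3,q5}} V4={{q3},{q5},{q1,q3},{q2,q3},{q2,q5},{q3,q5},{q4,q5},{q5,q6},{q2,q3,q5}} V5={{q5},{q2,q5},{q3,q5},{q4,q5},{q5,q6},{q2,q3,q5}}
  V12={{q1,q4},{q2,q4},{q2,q5},{q2,q6},{q2,q3,q5}} V13={{q5},{q1,q4},{q2,q5},{q3,q5},{q4,q5},{q5,q6},{q2,q3,q5}} V14={{q5},{q2,q5},{q3,q5},{q4,q5},{q5,q6},{q2,q3,q5}} V15={{q5},{q2,q5},{q3,q5},{q4,q5},{q5,q6},{q2,q3,q5}} V23={{q1},{q1,q2},{q1,q3},{q1,q4},{q2,q5},{q2,q3,q5}} V24={{q1,q3},{q2,q3},{q2,q5},{q2,q3,q5}} V25={{q2,q5},{q2,q3,q5}} V34={{q5},{q1,q3},{q2,q5},{q3,q5},{q4,q5},{q5,q6},{q2,q3,q5}} V35={{q5},{q2,q5},{q3,q5},{q4,q5},{q5,q6},{q2,q3,q5}} V45={{q5},{q2,q5},{q3,q5},{q4,q5},{q5,q6},{q2,q3,q5}}
  V123={{q1,q4},{q2,q5},{q2,q3,q5}} V124={{q2,q5},{q2,q3,q5}} V125={{q2,q5},{q2,q3,q5}} V134={{q5},{q2,q5},{q3,q5},{q4,q5},{q5,q6},{q2,q3,q5}} V135={{q5},{q2,q5},{q3,q5},{q4,q5},{q5,q6},{q2,q3,q5}} V145={{q5},{q2,q5},{q3,q5},{q4,q5},{q5,q6},{q2,q3,q5}} V234={{q1,q3},{q2,q5},{q2,q3,q5}} V235={{q2,q5},{q2,q3,q5}} V245={{q2,q5},{q2,q3,q5}} V345={{q5},{q2,q5},{q3,q5},{q4,q5},{q5,q6},{q2,q3,q5}}
  V1234={{q2,q5},{q2,q3,q5}} V1235={{q2,q5},{q2,q3,q5}} V1245={{q2,q5},{q2,q3,q5}} V1345={{q5},{q2,q5},{q3,q5},{q4,q5},{q5,q6},{q2,q3,q5}} V2345={{q2,q5},{q2,q3,q5}}
  V12345={{q2,q5},{q2,q3,q5}}
components per intersection:
  V1: {{q4},{q5},{q6},{q1,q4},{q2,q4},{q2,q5},{q2,q6},{q3,q5},{q4,q5},{q5,q6},{q2,q3,q5}}
  V2: {{q1},{q2},{q1,q2},{q1,q3},{q1,q4},{q2,q3},{q2,q4},{q2,q5},{q2,q6},{q2,q3,q5}}
  V3: {{q1},{q1,q2},{q1,q3},{q1,q4}} {{q5},{q2,q5},{q3,q5},{q4,q5},{q5,q6},{q2,q3,q5}}
  V4: {{q3},{q5},{q1,q3},{q2,q3},{q2,q5},{q3,q5},{q4,q5},{q5,q6},{q2,q3,q5}}
  V5: {{q5},{q2,q5},{q3,q5},{q4,q5},{q5,q6},{q2,q3,q5}}
  V12: {{q1,q4}} {{q2,q4}} {{q2,q5},{q2,q3,q5}} {{q2,q6}}
  V13: {{q5},{q2,q5},{q3,q5},{q4,q5},{q5,q6},{q2,q3,q5}} {{q1,q4}}
  V14: {{q5},{q2,q5},{q3,q5},{q4,q5},{q5,q6},{q2,q3,q5}}
  V15: {{q5},{q2,q5},{q3,q5},{q4,q5},{q5,q6},{q2,q3,q5}}
  V23: {{q1},{q1,q2},{q1,q3},{q1,q4}} {{q2,q5},{q2,q3,q5}}
  V24: {{q1,q3}} {{q2,q3},{q2,q5},{q2,q3,q5}}
  V25: {{q2,q5},{q2,q3,q5}}
  V34: {{q5},{q2,q5},{q3,q5},{q4,q5},{q5,q6},{q2,q3,q5}} {{q1,q3}}
  V35: {{q5},{q2,q5},{q3,q5},{q4,q5},{q5,q6},{q2,q3,q5}}
  V45: {{q5},{q2,q5},{q3,q5},{q4,q5},{q5,q6},{q2,q3,q5}}
  V123: {{q1,q4}} {{q2,q5},{q2,q3,q5}}
  V124: {{q2,q5},{q2,q3,q5}}
  V125: {{q2,q5},{q2,q3,q5}}
  V134: {{q5},{q2,q5},{q3,q5},{q4,q5},{q5,q6},{q2,q3,q5}}
  V135: {{q5},{q2,q5},{q3,q5},{q4,q5},{q5,q6},{q2,q3,q5}}
  V145: {{q5},{q2,q5},{q3,q5},{q4,q5},{q5,q6},{q2,q3,q5}}
  V234: {{q1,q3}} {{q2,q5},{q2,q3,q5}}
  V235: {{q2,q5},{q2,q3,q5}}
  V245: {{q2,q5},{q2,q3,q5}}
  V345: {{q5},{q2,q5},{q3,q5},{q4,q5},{q5,q6},{q2,q3,q5}}
  V1234: {{q2,q5},{q2,q3,q5}}
  V1235: {{q2,q5},{q2,q3,q5}}
  V1245: {{q2,q5},{q2,q3,q5}}
  V1345: {{q5},{q2,q5},{q3,q5},{q4,q5},{q5,q6},{q2,q3,q5}}
  V2345: {{q2,q5},{q2,q3,q5}}
  V12345: {{q2,q5},{q2,q3,q5}}
C dims 6,17,12,5; δ0: rk 5, SNF 1^5; δ1: rk 8, SNF 1^8; δ2: rk 4, SNF 1^4
degree 0: 6−5−0 = 1 → Ȟ^0 ≅ Z
degree 1: 17−8−5 = 4 → Ȟ^1 ≅ Z^4
degree 2: 12−4−8 = 0 → Ȟ^2 ≅ 0

Ȟ^0 ≅ Z, Ȟ^1 ≅ Z^4 and Ȟ^2 ≅ 0


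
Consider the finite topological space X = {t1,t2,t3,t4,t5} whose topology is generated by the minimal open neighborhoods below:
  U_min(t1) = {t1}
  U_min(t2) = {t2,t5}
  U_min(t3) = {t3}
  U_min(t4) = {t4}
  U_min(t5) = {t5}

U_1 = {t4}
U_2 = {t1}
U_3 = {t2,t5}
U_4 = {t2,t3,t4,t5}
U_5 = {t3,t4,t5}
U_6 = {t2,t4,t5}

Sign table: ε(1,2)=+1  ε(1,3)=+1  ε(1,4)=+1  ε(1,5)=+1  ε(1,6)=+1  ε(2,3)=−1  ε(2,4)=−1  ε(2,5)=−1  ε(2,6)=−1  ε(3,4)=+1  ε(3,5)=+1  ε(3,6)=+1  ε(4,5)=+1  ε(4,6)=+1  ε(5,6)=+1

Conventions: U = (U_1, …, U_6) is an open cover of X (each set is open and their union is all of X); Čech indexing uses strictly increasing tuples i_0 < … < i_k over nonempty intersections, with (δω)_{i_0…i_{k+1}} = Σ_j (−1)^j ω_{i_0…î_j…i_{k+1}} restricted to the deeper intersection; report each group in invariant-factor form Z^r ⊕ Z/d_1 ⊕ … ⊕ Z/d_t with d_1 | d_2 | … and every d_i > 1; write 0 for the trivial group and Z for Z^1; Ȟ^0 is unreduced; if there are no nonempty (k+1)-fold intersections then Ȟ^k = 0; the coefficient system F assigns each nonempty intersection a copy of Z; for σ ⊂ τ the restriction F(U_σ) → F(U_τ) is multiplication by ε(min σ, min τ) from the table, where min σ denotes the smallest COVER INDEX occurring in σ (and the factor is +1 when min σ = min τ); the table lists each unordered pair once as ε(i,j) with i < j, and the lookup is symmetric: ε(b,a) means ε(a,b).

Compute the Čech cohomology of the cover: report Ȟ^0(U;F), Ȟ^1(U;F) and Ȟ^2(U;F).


cover nerve:
  U14={t4} U15={t4} U16={t4} U34={t2,t5} U35={t5} U36={t2,t5} U45={t3,t4,t5} U46={t2,t4,t5} U56={t4,t5}
  U145={t4} U146={t4} U156={t4} U345={t5} U346={t2,t5} U356={t5} U456={t4,t5}
  U1456={t4} U3456={t5}
C dims 6,9,7,2; δ0: rk 4, SNF 1^4; δ1: rk 5, SNF 1^5; δ2: rk 2, SNF 1^2
Ȟ^0: (6−4)−0=2 ⇒ Z^2
Ȟ^1: (9−5)−4=0 ⇒ 0
Ȟ^2: (7−2)−5=0 ⇒ 0

Ȟ^0 ≅ Z^2, Ȟ^1 ≅ 0, Ȟ^2 ≅ 0


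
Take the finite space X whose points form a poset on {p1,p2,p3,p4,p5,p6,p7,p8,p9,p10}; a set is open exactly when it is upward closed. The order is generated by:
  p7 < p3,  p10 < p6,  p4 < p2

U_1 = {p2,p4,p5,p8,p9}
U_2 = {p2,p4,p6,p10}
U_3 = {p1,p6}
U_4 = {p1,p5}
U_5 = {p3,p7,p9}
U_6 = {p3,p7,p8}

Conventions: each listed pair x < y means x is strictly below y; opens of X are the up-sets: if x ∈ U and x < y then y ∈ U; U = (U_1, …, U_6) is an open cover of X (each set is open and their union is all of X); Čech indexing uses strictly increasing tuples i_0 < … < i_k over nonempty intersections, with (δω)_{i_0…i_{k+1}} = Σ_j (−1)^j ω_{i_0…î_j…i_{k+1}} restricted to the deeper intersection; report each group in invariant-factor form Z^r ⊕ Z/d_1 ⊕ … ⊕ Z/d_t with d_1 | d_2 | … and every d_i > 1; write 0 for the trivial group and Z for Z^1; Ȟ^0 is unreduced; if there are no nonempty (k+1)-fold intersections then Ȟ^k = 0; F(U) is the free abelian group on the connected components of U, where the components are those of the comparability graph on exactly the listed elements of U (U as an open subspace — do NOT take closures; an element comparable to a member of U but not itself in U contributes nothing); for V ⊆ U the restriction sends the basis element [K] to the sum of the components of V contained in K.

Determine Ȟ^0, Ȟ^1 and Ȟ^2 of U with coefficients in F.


Ȟ^0(U;F) ≅ Z^7,  Ȟ^1(U;F) ≅ 0,  Ȟ^2(U;F) ≅ 0

nonempty overlaps:
  U12={p2,p4} U14={p5} U15={p9} U16={p8} U23={p6} U34={p1} U56={p3,p7}
components per intersection:
  U1: {p2,p4} {p5} {p8} {p9}
  U2: {p2,p4} {p6,p10}
  U3: {p1} {p6}
  U4: {p1} {p5}
  U5: {p3,p7} {p9}
  U6: {p3,p7} {p8}
  U12: {p2,p4}
  U14: {p5}
  U15: {p9}
  U16: {p8}
  U23: {p6}
  U34: {p1}
  U56: {p3,p7}
C dims 14,7; δ0: rk 7, SNF 1^7
degree 0: 14−7−0 = 7 → Ȟ^0 ≅ Z^7
degree 1: 7−0−7 = 0 → Ȟ^1 ≅ 0
degree 2: 0−0−0 = 0 → Ȟ^2 ≅ 0


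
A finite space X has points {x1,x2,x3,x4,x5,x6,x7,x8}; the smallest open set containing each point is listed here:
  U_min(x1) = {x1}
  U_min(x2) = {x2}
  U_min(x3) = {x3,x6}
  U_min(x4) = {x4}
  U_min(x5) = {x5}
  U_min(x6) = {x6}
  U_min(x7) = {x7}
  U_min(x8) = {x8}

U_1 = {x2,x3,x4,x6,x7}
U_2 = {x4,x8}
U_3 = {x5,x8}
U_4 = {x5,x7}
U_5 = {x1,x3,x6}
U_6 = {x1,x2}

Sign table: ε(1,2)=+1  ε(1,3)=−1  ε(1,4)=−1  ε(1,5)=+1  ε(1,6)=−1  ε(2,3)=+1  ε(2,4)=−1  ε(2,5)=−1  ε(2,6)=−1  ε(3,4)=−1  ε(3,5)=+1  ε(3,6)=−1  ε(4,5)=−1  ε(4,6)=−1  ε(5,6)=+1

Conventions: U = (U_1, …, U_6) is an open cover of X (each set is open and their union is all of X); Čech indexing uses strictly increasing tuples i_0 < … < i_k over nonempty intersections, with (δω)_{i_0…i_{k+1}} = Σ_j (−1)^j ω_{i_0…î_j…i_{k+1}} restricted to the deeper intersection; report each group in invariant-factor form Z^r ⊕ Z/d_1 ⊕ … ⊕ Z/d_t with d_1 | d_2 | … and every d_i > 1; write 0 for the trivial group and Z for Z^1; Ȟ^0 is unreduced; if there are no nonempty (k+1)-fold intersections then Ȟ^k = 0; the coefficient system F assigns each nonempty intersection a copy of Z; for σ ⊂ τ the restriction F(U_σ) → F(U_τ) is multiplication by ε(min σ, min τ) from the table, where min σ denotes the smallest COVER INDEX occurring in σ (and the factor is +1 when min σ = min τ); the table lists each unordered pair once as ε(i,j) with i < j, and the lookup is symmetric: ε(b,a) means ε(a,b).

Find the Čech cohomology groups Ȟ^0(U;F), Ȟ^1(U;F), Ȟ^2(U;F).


nerve of the cover:
  U12={x4} U14={x7} U15={x3,x6} U16={x2} U23={x8} U34={x5} U56={x1}
C dims 6,7; δ0: rk 6, SNF 1^5·2
Ȟ^0 = (6 − 6) − 0 = 0, so Ȟ^0 ≅ 0
Ȟ^1 = (7 − 0) − 6 = 1 plus torsion [2], so Ȟ^1 ≅ Z ⊕ Z/2
Ȟ^2 = (0 − 0) − 0 = 0, so Ȟ^2 ≅ 0

Ȟ^0 ≅ 0, Ȟ^1 ≅ Z ⊕ Z/2, Ȟ^2 ≅ 0


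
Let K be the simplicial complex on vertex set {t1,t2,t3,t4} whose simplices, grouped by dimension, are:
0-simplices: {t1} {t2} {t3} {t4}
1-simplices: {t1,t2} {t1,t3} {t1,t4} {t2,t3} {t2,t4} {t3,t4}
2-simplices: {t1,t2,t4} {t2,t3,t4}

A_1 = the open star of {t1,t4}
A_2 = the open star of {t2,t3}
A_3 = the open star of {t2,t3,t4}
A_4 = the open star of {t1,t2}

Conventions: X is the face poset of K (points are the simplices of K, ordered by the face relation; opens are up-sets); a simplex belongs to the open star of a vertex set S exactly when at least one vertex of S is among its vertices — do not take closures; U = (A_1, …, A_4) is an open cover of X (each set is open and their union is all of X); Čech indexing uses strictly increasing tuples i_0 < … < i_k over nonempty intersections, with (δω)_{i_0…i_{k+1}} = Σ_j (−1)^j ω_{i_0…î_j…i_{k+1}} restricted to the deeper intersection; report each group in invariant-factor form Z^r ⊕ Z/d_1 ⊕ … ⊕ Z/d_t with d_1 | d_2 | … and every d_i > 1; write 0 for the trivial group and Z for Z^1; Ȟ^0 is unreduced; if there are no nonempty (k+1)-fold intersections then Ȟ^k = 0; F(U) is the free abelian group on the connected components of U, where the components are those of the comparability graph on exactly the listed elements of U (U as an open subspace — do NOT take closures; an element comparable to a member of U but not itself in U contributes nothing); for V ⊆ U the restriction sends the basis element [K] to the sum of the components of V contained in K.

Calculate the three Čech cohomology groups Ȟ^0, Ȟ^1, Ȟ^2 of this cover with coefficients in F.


nonempty intersections:
  A1={{t1},{t4},{t1,t2},{t1,t3},{t1,t4},{t2,t4},{t3,t4},{t1,t2,t4},{t2,t3,t4}} A2={{t2},{t3},{t1,t2},{t1,t3},{t2,t3},{t2,t4},{t3,t4},{t1,t2,t4},{t2,t3,t4}} A3={{t2},{t3},{t4},{t1,t2},{t1,t3},{t1,t4},{t2,t3},{t2,t4},{t3,t4},{t1,t2,t4},{t2,t3,t4}} A4={{t1},{t2},{t1,t2},{t1,t3},{t1,t4},{t2,t3},{t2,t4},{t1,t2,t4},{t2,t3,t4}}
  A12={{t1,t2},{t1,t3},{t2,t4},{t3,t4},{t1,t2,t4},{t2,t3,t4}} A13={{t4},{t1,t2},{t1,t3},{t1,t4},{t2,t4},{t3,t4},{t1,t2,t4},{t2,t3,t4}} A14={{t1},{t1,t2},{t1,t3},{t1,t4},{t2,t4},{t1,t2,t4},{t2,t3,t4}} A23={{t2},{t3},{t1,t2},{t1,t3},{t2,t3},{t2,t4},{t3,t4},{t1,t2,t4},{t2,t3,t4}} A24={{t2},{t1,t2},{t1,t3},{t2,t3},{t2,t4},{t1,t2,t4},{t2,t3,t4}} A34={{t2},{t1,t2},{t1,t3},{t1,t4},{t2,t3},{t2,t4},{t1,t2,t4},{t2,t3,t4}}
  A123={{t1,t2},{t1,t3},{t2,t4},{t3,t4},{t1,t2,t4},{t2,t3,t4}} A124={{t1,t2},{t1,t3},{t2,t4},{t1,t2,t4},{t2,t3,t4}} A134={{t1,t2},{t1,t3},{t1,t4},{t2,t4},{t1,t2,t4},{t2,t3,t4}} A234={{t2},{t1,t2},{t1,t3},{t2,t3},{t2,t4},{t1,t2,t4},{t2,t3,t4}}
  A1234={{t1,t2},{t1,t3},{t2,t4},{t1,t2,t4},{t2,t3,t4}}
components per intersection:
  A1: {{t1},{t4},{t1,t2},{t1,t3},{t1,t4},{t2,t4},{t3,t4},{t1,t2,t4},{t2,t3,t4}}
  A2: {{t2},{t3},{t1,t2},{t1,t3},{t2,t3},{t2,t4},{t3,t4},{t1,t2,t4},{t2,t3,t4}}
  A3: {{t2},{t3},{t4},{t1,t2},{t1,t3},{t1,t4},{t2,t3},{t2,t4},{t3,t4},{t1,t2,t4},{t2,t3,t4}}
  A4: {{t1},{t2},{t1,t2},{t1,t3},{t1,t4},{t2,t3},{t2,t4},{t1,t2,t4},{t2,t3,t4}}
  A12: {{t1,t2},{t2,t4},{t3,t4},{t1,t2,t4},{t2,t3,t4}} {{t1,t3}}
  A13: {{t4},{t1,t2},{t1,t4},{t2,t4},{t3,t4},{t1,t2,t4},{t2,t3,t4}} {{t1,t3}}
  A14: {{t1},{t1,t2},{t1,t3},{t1,t4},{t2,t4},{t1,t2,t4},{t2,t3,t4}}
  A23: {{t2},{t3},{t1,t2},{t1,t3},{t2,t3},{t2,t4},{t3,t4},{t1,t2,t4},{t2,t3,t4}}
  A24: {{t2},{t1,t2},{t2,t3},{t2,t4},{t1,t2,t4},{t2,t3,t4}} {{t1,t3}}
  A34: {{t2},{t1,t2},{t1,t4},{t2,t3},{t2,t4},{t1,t2,t4},{t2,t3,t4}} {{t1,t3}}
  A123: {{t1,t2},{t2,t4},{t3,t4},{t1,t2,t4},{t2,t3,t4}} {{t1,t3}}
  A124: {{t1,t2},{t2,t4},{t1,t2,t4},{t2,t3,t4}} {{t1,t3}}
  A134: {{t1,t2},{t1,t4},{t2,t4},{t1,t2,t4},{t2,t3,t4}} {{t1,t3}}
  A234: {{t2},{t1,t2},{t2,t3},{t2,t4},{t1,t2,t4},{t2,t3,t4}} {{t1,t3}}
  A1234: {{t1,t2},{t2,t4},{t1,t2,t4},{t2,t3,t4}} {{t1,t3}}
C dims 4,10,8,2; δ0: rk 3, SNF 1^3; δ1: rk 6, SNF 1^6; δ2: rk 2, SNF 1^2
Ȟ^0: (4−3)−0=1 ⇒ Z
Ȟ^1: (10−6)−3=1 ⇒ Z
Ȟ^2: (8−2)−6=0 ⇒ 0

Ȟ^0 = Z; Ȟ^1 = Z; Ȟ^2 = 0


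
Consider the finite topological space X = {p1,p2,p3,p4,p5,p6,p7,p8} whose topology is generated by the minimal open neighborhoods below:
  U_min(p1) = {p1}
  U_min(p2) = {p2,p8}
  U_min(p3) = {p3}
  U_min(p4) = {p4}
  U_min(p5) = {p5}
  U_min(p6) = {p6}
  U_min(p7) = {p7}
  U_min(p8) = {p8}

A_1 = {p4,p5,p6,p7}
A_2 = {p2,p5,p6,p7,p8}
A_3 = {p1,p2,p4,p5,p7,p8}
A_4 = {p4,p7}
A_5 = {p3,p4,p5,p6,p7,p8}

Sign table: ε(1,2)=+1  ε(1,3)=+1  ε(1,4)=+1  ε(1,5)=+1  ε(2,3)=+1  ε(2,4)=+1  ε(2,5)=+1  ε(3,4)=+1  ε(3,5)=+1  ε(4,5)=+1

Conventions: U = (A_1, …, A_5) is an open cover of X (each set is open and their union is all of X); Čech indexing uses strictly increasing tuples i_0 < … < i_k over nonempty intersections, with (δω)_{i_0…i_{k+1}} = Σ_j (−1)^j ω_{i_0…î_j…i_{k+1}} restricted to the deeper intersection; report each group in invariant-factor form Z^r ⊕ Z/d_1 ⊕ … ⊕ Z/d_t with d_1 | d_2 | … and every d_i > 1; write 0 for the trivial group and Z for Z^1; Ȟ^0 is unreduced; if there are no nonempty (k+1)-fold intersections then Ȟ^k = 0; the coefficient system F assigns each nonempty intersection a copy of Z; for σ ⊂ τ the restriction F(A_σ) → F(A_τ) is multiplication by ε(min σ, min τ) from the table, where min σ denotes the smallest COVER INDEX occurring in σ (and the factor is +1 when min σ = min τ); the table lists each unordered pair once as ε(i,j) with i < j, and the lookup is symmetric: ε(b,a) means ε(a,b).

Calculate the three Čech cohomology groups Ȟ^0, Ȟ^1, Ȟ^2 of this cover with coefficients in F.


Ȟ^0 = Z,  Ȟ^1 = 0,  Ȟ^2 = 0

nonempty intersections:
  A12={p5,p6,p7} A13={p4,p5,p7} A14={p4,p7} A15={p4,p5,p6,p7} A23={p2,p5,p7,p8} A24={p7} A25={p5,p6,p7,p8} A34={p4,p7} A35={p4,p5,p7,p8} A45={p4,p7}
  A123={p5,p7} A124={p7} A125={p5,p6,p7} A134={p4,p7} A135={p4,p5,p7} A145={p4,p7} A234={p7} A235={p5,p7,p8} A245={p7} A345={p4,p7}
  A1234={p7} A1235={p5,p7} A1245={p7} A1345={p4,p7} A2345={p7}
  A12345={p7}
C dims 5,10,10,5; δ0: rk 4, SNF 1^4; δ1: rk 6, SNF 1^6; δ2: rk 4, SNF 1^4
Ȟ^0: (5−4)−0=1 ⇒ Z
Ȟ^1: (10−6)−4=0 ⇒ 0
Ȟ^2: (10−4)−6=0 ⇒ 0


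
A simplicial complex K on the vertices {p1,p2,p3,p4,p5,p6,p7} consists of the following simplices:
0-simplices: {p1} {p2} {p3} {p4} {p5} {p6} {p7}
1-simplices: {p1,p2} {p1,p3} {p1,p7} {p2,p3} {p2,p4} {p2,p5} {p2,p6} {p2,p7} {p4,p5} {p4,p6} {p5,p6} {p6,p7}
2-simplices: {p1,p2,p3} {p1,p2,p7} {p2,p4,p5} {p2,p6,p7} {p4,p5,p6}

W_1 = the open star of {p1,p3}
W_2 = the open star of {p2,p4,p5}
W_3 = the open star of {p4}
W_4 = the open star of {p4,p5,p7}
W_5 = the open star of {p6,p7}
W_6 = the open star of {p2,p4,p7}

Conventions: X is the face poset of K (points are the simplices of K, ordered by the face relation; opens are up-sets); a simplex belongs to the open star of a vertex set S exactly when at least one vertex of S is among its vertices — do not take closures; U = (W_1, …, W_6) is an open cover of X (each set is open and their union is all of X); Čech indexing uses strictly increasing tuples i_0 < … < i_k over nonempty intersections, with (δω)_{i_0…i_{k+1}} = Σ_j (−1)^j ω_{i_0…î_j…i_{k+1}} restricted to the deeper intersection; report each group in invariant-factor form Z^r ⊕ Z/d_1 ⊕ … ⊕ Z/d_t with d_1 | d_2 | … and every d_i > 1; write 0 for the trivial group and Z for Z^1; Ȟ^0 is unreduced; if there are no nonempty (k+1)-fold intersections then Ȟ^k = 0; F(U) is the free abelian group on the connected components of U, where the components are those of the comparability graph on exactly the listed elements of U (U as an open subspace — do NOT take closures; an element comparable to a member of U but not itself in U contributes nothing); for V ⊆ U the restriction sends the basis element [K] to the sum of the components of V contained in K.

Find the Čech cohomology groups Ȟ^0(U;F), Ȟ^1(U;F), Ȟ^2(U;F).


Ȟ^0 ≅ Z; Ȟ^1 ≅ Z; Ȟ^2 ≅ 0

nonempty intersections:
  W1={{p1},{p3},{p1,p2},{p1,p3},{p1,p7},{p2,p3},{p1,p2,p3},{p1,p2,p7}} W2={{p2},{p4},{p5},{p1,p2},{p2,p3},{p2,p4},{p2,p5},{p2,p6},{p2,p7},{p4,p5},{p4,p6},{p5,p6},{p1,p2,p3},{p1,p2,p7},{p2,p4,p5},{p2,p6,p7},{p4,p5,p6}} W3={{p4},{p2,p4},{p4,p5},{p4,p6},{p2,p4,p5},{p4,p5,p6}} W4={{p4},{p5},{p7},{p1,p7},{p2,p4},{p2,p5},{p2,p7},{p4,p5},{p4,p6},{p5,p6},{p6,p7},{p1,p2,p7},{p2,p4,p5},{p2,p6,p7},{p4,p5,p6}} W5={{p6},{p7},{p1,p7},{p2,p6},{p2,p7},{p4,p6},{p5,p6},{p6,p7},{p1,p2,p7},{p2,p6,p7},{p4,p5,p6}} W6={{p2},{p4},{p7},{p1,p2},{p1,p7},{p2,p3},{p2,p4},{p2,p5},{p2,p6},{p2,p7},{p4,p5},{p4,p6},{p6,p7},{p1,p2,p3},{p1,p2,p7},{p2,p4,p5},{p2,p6,p7},{p4,p5,p6}}
  W12={{p1,p2},{p2,p3},{p1,p2,p3},{p1,p2,p7}} W14={{p1,p7},{p1,p2,p7}} W15={{p1,p7},{p1,p2,p7}} W16={{p1,p2},{p1,p7},{p2,p3},{p1,p2,p3},{p1,p2,p7}} W23={{p4},{p2,p4},{p4,p5},{p4,p6},{p2,p4,p5},{p4,p5,p6}} W24={{p4},{p5},{p2,p4},{p2,p5},{p2,p7},{p4,p5},{p4,p6},{p5,p6},{p1,p2,p7},{p2,p4,p5},{p2,p6,p7},{p4,p5,p6}} W25={{p2,p6},{p2,p7},{p4,p6},{p5,p6},{p1,p2,p7},{p2,p6,p7},{p4,p5,p6}} W26={{p2},{p4},{p1,p2},{p2,p3},{p2,p4},{p2,p5},{p2,p6},{p2,p7},{p4,p5},{p4,p6},{p1,p2,p3},{p1,p2,p7},{p2,p4,p5},{p2,p6,p7},{p4,p5,p6}} W34={{p4},{p2,p4},{p4,p5},{p4,p6},{p2,p4,p5},{p4,p5,p6}} W35={{p4,p6},{p4,p5,p6}} W36={{p4},{p2,p4},{p4,p5},{p4,p6},{p2,p4,p5},{p4,p5,p6}} W45={{p7},{p1,p7},{p2,p7},{p4,p6},{p5,p6},{p6,p7},{p1,p2,p7},{p2,p6,p7},{p4,p5,p6}} W46={{p4},{p7},{p1,p7},{p2,p4},{p2,p5},{p2,p7},{p4,p5},{p4,p6},{p6,p7},{p1,p2,p7},{p2,p4,p5},{p2,p6,p7},{p4,p5,p6}} W56={{p7},{p1,p7},{p2,p6},{p2,p7},{p4,p6},{p6,p7},{p1,p2,p7},{p2,p6,p7},{p4,p5,p6}}
  W124={{p1,p2,p7}} W125={{p1,p2,p7}} W126={{p1,p2},{p2,p3},{p1,p2,p3},{p1,p2,p7}} W145={{p1,p7},{p1,p2,p7}} W146={{p1,p7},{p1,p2,p7}} W156={{p1,p7},{p1,p2,p7}} W234={{p4},{p2,p4},{p4,p5},{p4,p6},{p2,p4,p5},{p4,p5,p6}} W235={{p4,p6},{p4,p5,p6}} W236={{p4},{p2,p4},{p4,p5},{p4,p6},{p2,p4,p5},{p4,p5,p6}} W245={{p2,p7},{p4,p6},{p5,p6},{p1,p2,p7},{p2,p6,p7},{p4,p5,p6}} W246={{p4},{p2,p4},{p2,p5},{p2,p7},{p4,p5},{p4,p6},{p1,p2,p7},{p2,p4,p5},{p2,p6,p7},{p4,p5,p6}} W256={{p2,p6},{p2,p7},{p4,p6},{p1,p2,p7},{p2,p6,p7},{p4,p5,p6}} W345={{p4,p6},{p4,p5,p6}} W346={{p4},{p2,p4},{p4,p5},{p4,p6},{p2,p4,p5},{p4,p5,p6}} W356={{p4,p6},{p4,p5,p6}} W456={{p7},{p1,p7},{p2,p7},{p4,p6},{p6,p7},{p1,p2,p7},{p2,p6,p7},{p4,p5,p6}}
  W1245={{p1,p2,p7}} W1246={{p1,p2,p7}} W1256={{p1,p2,p7}} W1456={{p1,p7},{p1,p2,p7}} W2345={{p4,p6},{p4,p5,p6}} W2346={{p4},{p2,p4},{p4,p5},{p4,p6},{p2,p4,p5},{p4,p5,p6}} W2356={{p4,p6},{p4,p5,p6}} W2456={{p2,p7},{p4,p6},{p1,p2,p7},{p2,p6,p7},{p4,p5,p6}} W3456={{p4,p6},{p4,p5,p6}}
  W12456={{p1,p2,p7}} W23456={{p4,p6},{p4,p5,p6}}
components per intersection:
  W1: {{p1},{p3},{p1,p2},{p1,p3},{p1,p7},{p2,p3},{p1,p2,p3},{p1,p2,p7}}
  W2: {{p2},{p4},{p5},{p1,p2},{p2,p3},{p2,p4},{p2,p5},{p2,p6},{p2,p7},{p4,p5},{p4,p6},{p5,p6},{p1,p2,p3},{p1,p2,p7},{p2,p4,p5},{p2,p6,p7},{p4,p5,p6}}
  W3: {{p4},{p2,p4},{p4,p5},{p4,p6},{p2,p4,p5},{p4,p5,p6}}
  W4: {{p4},{p5},{p2,p4},{p2,p5},{p4,p5},{p4,p6},{p5,p6},{p2,p4,p5},{p4,p5,p6}} {{p7},{p1,p7},{p2,p7},{p6,p7},{p1,p2,p7},{p2,p6,p7}}
  W5: {{p6},{p7},{p1,p7},{p2,p6},{p2,p7},{p4,p6},{p5,p6},{p6,p7},{p1,p2,p7},{p2,p6,p7},{p4,p5,p6}}
  W6: {{p2},{p4},{p7},{p1,p2},{p1,p7},{p2,p3},{p2,p4},{p2,p5},{p2,p6},{p2,p7},{p4,p5},{p4,p6},{p6,p7},{p1,p2,p3},{p1,p2,p7},{p2,p4,p5},{p2,p6,p7},{p4,p5,p6}}
  W12: {{p1,p2},{p2,p3},{p1,p2,p3},{p1,p2,p7}}
  W14: {{p1,p7},{p1,p2,p7}}
  W15: {{p1,p7},{p1,p2,p7}}
  W16: {{p1,p2},{p1,p7},{p2,p3},{p1,p2,p3},{p1,p2,p7}}
  W23: {{p4},{p2,p4},{p4,p5},{p4,p6},{p2,p4,p5},{p4,p5,p6}}
  W24: {{p4},{p5},{p2,p4},{p2,p5},{p4,p5},{p4,p6},{p5,p6},{p2,p4,p5},{p4,p5,p6}} {{p2,p7},{p1,p2,p7},{p2,p6,p7}}
  W25: {{p2,p6},{p2,p7},{p1,p2,p7},{p2,p6,p7}} {{p4,p6},{p5,p6},{p4,p5,p6}}
  W26: {{p2},{p4},{p1,p2},{p2,p3},{p2,p4},{p2,p5},{p2,p6},{p2,p7},{p4,p5},{p4,p6},{p1,p2,p3},{p1,p2,p7},{p2,p4,p5},{p2,p6,p7},{p4,p5,p6}}
  W34: {{p4},{p2,p4},{p4,p5},{p4,p6},{p2,p4,p5},{p4,p5,p6}}
  W35: {{p4,p6},{p4,p5,p6}}
  W36: {{p4},{p2,p4},{p4,p5},{p4,p6},{p2,p4,p5},{p4,p5,p6}}
  W45: {{p7},{p1,p7},{p2,p7},{p6,p7},{p1,p2,p7},{p2,p6,p7}} {{p4,p6},{p5,p6},{p4,p5,p6}}
  W46: {{p4},{p2,p4},{p2,p5},{p4,p5},{p4,p6},{p2,p4,p5},{p4,p5,p6}} {{p7},{p1,p7},{p2,p7},{p6,p7},{p1,p2,p7},{p2,p6,p7}}
  W56: {{p7},{p1,p7},{p2,p6},{p2,p7},{p6,p7},{p1,p2,p7},{p2,p6,p7}} {{p4,p6},{p4,p5,p6}}
  W124: {{p1,p2,p7}}
  W125: {{p1,p2,p7}}
  W126: {{p1,p2},{p2,p3},{p1,p2,p3},{p1,p2,p7}}
  W145: {{p1,p7},{p1,p2,p7}}
  W146: {{p1,p7},{p1,p2,p7}}
  W156: {{p1,p7},{p1,p2,p7}}
  W234: {{p4},{p2,p4},{p4,p5},{p4,p6},{p2,p4,p5},{p4,p5,p6}}
  W235: {{p4,p6},{p4,p5,p6}}
  W236: {{p4},{p2,p4},{p4,p5},{p4,p6},{p2,p4,p5},{p4,p5,p6}}
  W245: {{p2,p7},{p1,p2,p7},{p2,p6,p7}} {{p4,p6},{p5,p6},{p4,p5,p6}}
  W246: {{p4},{p2,p4},{p2,p5},{p4,p5},{p4,p6},{p2,p4,p5},{p4,p5,p6}} {{p2,p7},{p1,p2,p7},{p2,p6,p7}}
  W256: {{p2,p6},{p2,p7},{p1,p2,p7},{p2,p6,p7}} {{p4,p6},{p4,p5,p6}}
  W345: {{p4,p6},{p4,p5,p6}}
  W346: {{p4},{p2,p4},{p4,p5},{p4,p6},{p2,p4,p5},{p4,p5,p6}}
  W356: {{p4,p6},{p4,p5,p6}}
  W456: {{p7},{p1,p7},{p2,p7},{p6,p7},{p1,p2,p7},{p2,p6,p7}} {{p4,p6},{p4,p5,p6}}
  W1245: {{p1,p2,p7}}
  W1246: {{p1,p2,p7}}
  W1256: {{p1,p2,p7}}
  W1456: {{p1,p7},{p1,p2,p7}}
  W2345: {{p4,p6},{p4,p5,p6}}
  W2346: {{p4},{p2,p4},{p4,p5},{p4,p6},{p2,p4,p5},{p4,p5,p6}}
  W2356: {{p4,p6},{p4,p5,p6}}
  W2456: {{p2,p7},{p1,p2,p7},{p2,p6,p7}} {{p4,p6},{p4,p5,p6}}
  W3456: {{p4,p6},{p4,p5,p6}}
  W12456: {{p1,p2,p7}}
  W23456: {{p4,p6},{p4,p5,p6}}
C dims 7,19,20,10; δ0: rk 6, SNF 1^6; δ1: rk 12, SNF 1^12; δ2: rk 8, SNF 1^8
Ȟ^0: (7−6)−0=1 ⇒ Z
Ȟ^1: (19−12)−6=1 ⇒ Z
Ȟ^2: (20−8)−12=0 ⇒ 0


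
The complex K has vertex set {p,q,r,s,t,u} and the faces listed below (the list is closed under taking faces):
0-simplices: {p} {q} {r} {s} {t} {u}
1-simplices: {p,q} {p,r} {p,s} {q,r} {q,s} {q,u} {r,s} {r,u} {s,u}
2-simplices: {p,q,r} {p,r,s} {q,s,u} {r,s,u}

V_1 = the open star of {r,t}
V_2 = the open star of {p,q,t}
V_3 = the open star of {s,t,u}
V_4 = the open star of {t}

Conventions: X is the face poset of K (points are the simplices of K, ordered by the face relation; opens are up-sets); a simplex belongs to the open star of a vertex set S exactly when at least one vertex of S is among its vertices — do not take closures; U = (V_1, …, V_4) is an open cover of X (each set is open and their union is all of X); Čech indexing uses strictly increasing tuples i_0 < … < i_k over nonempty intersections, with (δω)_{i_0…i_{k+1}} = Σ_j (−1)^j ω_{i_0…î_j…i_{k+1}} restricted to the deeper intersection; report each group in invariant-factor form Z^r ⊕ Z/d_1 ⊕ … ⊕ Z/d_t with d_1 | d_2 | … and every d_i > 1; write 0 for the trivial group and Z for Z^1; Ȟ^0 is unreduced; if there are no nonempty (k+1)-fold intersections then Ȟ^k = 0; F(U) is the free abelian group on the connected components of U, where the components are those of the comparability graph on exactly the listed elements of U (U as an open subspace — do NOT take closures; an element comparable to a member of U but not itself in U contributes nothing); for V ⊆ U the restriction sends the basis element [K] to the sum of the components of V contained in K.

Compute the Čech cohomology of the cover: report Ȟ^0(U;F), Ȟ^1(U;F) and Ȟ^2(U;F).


cover nerve:
  V1={{r},{t},{p,r},{q,r},{r,s},{r,u},{p,q,r},{p,r,s},{r,s,u}} V2={{p},{q},{t},{p,q},{p,r},{p,s},{q,r},{q,s},{q,u},{p,q,r},{p,r,s},{q,s,u}} V3={{s},{t},{u},{p,s},{q,s},{q,u},{r,s},{r,u},{s,u},{p,r,s},{q,s,u},{r,s,u}} V4={{t}}
  V12={{t},{p,r},{q,r},{p,q,r},{p,r,s}} V13={{t},{r,s},{r,u},{p,r,s},{r,s,u}} V14={{t}} V23={{t},{p,s},{q,s},{q,u},{p,r,s},{q,s,u}} V24={{t}} V34={{t}}
  V123={{t},{p,r,s}} V124={{t}} V134={{t}} V234={{t}}
  V1234={{t}}
components per intersection:
  V1: {{r},{p,r},{q,r},{r,s},{r,u},{p,q,r},{p,r,s},{r,s,u}} {{t}}
  V2: {{p},{q},{p,q},{p,r},{p,s},{q,r},{q,s},{q,u},{p,q,r},{p,r,s},{q,s,u}} {{t}}
  V3: {{s},{u},{p,s},{q,s},{q,u},{r,s},{r,u},{s,u},{p,r,s},{q,s,u},{r,s,u}} {{t}}
  V4: {{t}}
  V12: {{t}} {{p,r},{q,r},{p,q,r},{p,r,s}}
  V13: {{t}} {{r,s},{r,u},{p,r,s},{r,s,u}}
  V14: {{t}}
  V23: {{t}} {{p,s},{p,r,s}} {{q,s},{q,u},{q,s,u}}
  V24: {{t}}
  V34: {{t}}
  V123: {{t}} {{p,r,s}}
  V124: {{t}}
  V134: {{t}}
  V234: {{t}}
  V1234: {{t}}
C dims 7,10,5,1; δ0: rk 5, SNF 1^5; δ1: rk 4, SNF 1^4; δ2: rk 1, SNF 1^1
Ȟ^0: (7−5)−0=2 ⇒ Z^2
Ȟ^1: (10−4)−5=1 ⇒ Z
Ȟ^2: (5−1)−4=0 ⇒ 0

Ȟ^0 = Z^2, Ȟ^1 = Z and Ȟ^2 = 0


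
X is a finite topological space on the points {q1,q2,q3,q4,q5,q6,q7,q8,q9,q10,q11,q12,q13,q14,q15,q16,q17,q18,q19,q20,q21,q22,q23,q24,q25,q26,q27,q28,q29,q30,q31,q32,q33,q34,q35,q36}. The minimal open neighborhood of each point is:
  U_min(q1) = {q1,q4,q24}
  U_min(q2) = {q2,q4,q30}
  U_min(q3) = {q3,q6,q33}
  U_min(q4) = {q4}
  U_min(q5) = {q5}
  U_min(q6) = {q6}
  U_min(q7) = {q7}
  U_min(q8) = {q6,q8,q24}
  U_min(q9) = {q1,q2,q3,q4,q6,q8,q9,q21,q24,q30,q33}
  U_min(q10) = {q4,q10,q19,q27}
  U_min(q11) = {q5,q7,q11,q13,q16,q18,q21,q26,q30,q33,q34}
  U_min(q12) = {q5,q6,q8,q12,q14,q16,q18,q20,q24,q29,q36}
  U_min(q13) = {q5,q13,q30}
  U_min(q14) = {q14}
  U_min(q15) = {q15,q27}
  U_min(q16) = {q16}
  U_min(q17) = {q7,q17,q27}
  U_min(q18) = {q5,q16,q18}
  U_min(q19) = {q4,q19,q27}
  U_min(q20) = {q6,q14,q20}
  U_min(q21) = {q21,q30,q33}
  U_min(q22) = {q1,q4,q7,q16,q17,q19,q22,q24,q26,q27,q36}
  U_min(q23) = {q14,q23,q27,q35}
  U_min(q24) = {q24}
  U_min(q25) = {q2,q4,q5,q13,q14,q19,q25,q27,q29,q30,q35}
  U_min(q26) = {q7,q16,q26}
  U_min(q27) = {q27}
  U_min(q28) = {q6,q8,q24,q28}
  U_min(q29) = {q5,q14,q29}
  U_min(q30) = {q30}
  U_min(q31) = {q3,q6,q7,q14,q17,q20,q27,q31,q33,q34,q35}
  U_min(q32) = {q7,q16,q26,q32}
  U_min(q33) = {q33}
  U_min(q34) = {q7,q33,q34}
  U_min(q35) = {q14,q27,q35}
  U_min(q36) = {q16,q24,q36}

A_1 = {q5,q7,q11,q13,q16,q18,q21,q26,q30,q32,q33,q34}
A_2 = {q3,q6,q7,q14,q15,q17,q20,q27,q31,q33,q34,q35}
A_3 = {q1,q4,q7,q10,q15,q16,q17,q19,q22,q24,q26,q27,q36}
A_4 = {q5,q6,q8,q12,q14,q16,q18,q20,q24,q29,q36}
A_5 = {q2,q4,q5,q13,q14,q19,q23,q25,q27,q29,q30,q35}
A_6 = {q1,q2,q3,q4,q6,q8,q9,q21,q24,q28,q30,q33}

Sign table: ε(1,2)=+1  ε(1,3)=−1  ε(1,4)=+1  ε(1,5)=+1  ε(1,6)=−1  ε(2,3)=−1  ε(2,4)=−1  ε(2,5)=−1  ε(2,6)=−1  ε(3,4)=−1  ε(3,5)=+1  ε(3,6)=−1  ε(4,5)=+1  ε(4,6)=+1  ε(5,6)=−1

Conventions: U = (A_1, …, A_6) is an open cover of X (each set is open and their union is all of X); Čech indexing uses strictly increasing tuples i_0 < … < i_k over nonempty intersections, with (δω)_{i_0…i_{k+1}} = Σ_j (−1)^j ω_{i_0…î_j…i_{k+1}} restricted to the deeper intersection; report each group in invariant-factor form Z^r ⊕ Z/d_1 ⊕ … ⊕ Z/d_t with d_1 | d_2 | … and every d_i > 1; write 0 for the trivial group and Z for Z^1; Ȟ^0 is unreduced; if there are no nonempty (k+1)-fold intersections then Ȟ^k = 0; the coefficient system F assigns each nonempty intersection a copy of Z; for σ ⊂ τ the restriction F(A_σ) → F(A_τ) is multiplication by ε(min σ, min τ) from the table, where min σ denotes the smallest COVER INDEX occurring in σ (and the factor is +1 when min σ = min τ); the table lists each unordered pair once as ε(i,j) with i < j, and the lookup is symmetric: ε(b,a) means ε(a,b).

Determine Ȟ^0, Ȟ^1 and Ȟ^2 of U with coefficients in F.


nerve simplices:
  A12={q7,q33,q34} A13={q7,q16,q26} A14={q5,q16,q18} A15={q5,q13,q30} A16={q21,q30,q33} A23={q7,q15,q17,q27} A24={q6,q14,q20} A25={q14,q27,q35} A26={q3,q6,q33} A34={q16,q24,q36} A35={q4,q19,q27} A36={q1,q4,q24} A45={q5,q14,q29} A46={q6,q8,q24} A56={q2,q4,q30}
  A123={q7} A126={q33} A134={q16} A145={q5} A156={q30} A235={q27} A245={q14} A246={q6} A346={q24} A356={q4}
C dims 6,15,10; δ0: rk 6, SNF 1^5·2; δ1: rk 9, SNF 1^9
degree 0: 6−6−0 = 0 → Ȟ^0 ≅ 0
degree 1: 15−9−6 = 0 plus torsion [2] → Ȟ^1 ≅ Z/2
degree 2: 10−0−9 = 1 → Ȟ^2 ≅ Z

Ȟ^0(U;F) ≅ 0; Ȟ^1(U;F) ≅ Z/2; Ȟ^2(U;F) ≅ Z


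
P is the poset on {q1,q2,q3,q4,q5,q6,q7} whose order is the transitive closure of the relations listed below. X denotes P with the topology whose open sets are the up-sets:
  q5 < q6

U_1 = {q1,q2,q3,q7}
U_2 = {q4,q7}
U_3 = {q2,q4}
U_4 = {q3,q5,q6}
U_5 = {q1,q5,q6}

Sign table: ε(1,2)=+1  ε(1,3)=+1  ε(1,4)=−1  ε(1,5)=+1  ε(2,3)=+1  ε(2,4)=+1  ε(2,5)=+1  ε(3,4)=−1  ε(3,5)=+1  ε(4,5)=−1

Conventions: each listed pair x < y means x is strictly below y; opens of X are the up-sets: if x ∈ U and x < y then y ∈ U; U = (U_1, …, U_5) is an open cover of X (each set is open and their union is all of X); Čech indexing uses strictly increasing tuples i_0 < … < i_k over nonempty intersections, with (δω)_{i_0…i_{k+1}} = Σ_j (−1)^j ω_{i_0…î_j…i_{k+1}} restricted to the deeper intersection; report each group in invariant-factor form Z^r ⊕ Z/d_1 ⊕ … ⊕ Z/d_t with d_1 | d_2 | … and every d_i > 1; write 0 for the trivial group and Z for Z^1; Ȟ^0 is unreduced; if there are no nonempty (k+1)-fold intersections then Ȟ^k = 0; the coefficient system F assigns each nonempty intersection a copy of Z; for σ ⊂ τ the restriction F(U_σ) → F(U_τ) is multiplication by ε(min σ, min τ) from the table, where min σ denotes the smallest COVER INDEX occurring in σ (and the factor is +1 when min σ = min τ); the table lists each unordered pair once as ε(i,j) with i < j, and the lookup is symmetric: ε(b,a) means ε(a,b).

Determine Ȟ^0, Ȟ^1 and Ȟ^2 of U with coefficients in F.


Ȟ^0(U;F) ≅ Z, Ȟ^1(U;F) ≅ Z^2 and Ȟ^2(U;F) ≅ 0

intersection data:
  U12={q7} U13={q2} U14={q3} U15={q1} U23={q4} U45={q5,q6}
C dims 5,6; δ0: rk 4, SNF 1^4
Ȟ^0 = (5 − 4) − 0 = 1, so Ȟ^0 ≅ Z
Ȟ^1 = (6 − 0) − 4 = 2, so Ȟ^1 ≅ Z^2
Ȟ^2 = (0 − 0) − 0 = 0, so Ȟ^2 ≅ 0


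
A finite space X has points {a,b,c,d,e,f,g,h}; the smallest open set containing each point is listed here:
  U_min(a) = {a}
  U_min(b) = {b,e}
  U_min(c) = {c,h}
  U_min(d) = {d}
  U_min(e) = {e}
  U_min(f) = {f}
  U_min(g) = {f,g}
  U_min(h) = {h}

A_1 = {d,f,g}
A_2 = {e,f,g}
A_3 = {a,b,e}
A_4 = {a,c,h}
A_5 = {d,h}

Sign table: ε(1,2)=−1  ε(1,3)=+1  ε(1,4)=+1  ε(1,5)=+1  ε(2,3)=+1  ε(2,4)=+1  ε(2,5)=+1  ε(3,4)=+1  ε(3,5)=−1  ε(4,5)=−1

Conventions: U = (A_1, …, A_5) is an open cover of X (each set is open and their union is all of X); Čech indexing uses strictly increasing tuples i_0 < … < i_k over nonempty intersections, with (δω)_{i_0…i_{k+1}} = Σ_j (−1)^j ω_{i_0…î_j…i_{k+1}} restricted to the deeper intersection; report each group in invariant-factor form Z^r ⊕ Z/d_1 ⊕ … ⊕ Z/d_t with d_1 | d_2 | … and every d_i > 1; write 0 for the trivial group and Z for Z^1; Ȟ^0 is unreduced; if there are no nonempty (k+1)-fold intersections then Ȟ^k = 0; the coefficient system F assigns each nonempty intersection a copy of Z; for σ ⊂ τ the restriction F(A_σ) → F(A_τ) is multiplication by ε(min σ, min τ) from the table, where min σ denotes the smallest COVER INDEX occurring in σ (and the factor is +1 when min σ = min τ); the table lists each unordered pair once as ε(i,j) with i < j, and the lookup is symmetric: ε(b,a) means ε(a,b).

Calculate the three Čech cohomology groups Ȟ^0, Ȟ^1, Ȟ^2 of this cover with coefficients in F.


intersection data:
  A12={f,g} A15={d} A23={e} A34={a} A45={h}
C dims 5,5; δ0: rk 4, SNF 1^4
Ȟ^0 = (5 − 4) − 0 = 1, so Ȟ^0 ≅ Z
Ȟ^1 = (5 − 0) − 4 = 1, so Ȟ^1 ≅ Z
Ȟ^2 = (0 − 0) − 0 = 0, so Ȟ^2 ≅ 0

Ȟ^0 ≅ Z, Ȟ^1 ≅ Z, Ȟ^2 ≅ 0
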